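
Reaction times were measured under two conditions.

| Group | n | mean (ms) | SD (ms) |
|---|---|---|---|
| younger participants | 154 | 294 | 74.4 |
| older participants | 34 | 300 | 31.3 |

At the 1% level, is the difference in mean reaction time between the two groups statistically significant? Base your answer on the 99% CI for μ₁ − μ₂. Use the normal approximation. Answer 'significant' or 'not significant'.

Per-group SEs: s₁/√n₁ = 74.4/√154 = 5.9953, s₂/√n₂ = 31.3/√34 = 5.3679.
Unpooled SE of the difference: √(35.94362209 + 28.81435041) = 8.0472.
Margin of error = z* · SE = 2.576 × 8.0472 = 20.7296.
x̄₁ − x̄₂ = 294 − 300 = -6.0000.
CI: -6.0000 ± 20.7296 = (-26.7296, 14.7296).
The interval (-26.7296, 14.7296) contains 0, so the difference is not significant.

not significant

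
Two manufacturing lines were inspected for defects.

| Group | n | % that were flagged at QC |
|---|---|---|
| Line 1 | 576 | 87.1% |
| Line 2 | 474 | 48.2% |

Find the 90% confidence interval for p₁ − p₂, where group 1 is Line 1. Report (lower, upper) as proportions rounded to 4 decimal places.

SE₁ = √(p̂₁(1−p̂₁)/n₁) = √(0.8710·0.1290/576) = 0.01397; SE₂ = √(0.4820·0.5180/474) = 0.02295.
Independent samples: SE of the difference = √(SE₁² + SE₂²) = √(0.0001951609 + 0.0005267025) = 0.02687.
z* for 90% confidence is 1.645, so the margin of error is 1.645 × 0.02687 = 0.04420.
Point estimate p̂₁ − p̂₂ = 0.8710 − 0.4820 = 0.3890.
0.3890 ± 0.04420 → (0.3448, 0.4332).

(0.3448, 0.4332)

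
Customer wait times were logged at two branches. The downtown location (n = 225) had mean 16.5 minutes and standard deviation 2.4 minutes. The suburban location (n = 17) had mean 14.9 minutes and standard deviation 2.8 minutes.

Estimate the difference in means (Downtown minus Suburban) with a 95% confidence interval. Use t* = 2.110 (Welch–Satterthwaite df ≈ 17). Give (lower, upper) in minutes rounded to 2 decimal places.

Per-group SEs: s₁/√n₁ = 2.4/√225 = 0.1600, s₂/√n₂ = 2.8/√17 = 0.6791.
Unpooled SE of the difference: √(0.0256 + 0.46117681) = 0.6977.
Margin of error = t* · SE = 2.110 × 0.6977 = 1.4721.
x̄₁ − x̄₂ = 16.5 − 14.9 = 1.6000.
CI: 1.6000 ± 1.4721 = (0.13, 3.07).

(0.13, 3.07)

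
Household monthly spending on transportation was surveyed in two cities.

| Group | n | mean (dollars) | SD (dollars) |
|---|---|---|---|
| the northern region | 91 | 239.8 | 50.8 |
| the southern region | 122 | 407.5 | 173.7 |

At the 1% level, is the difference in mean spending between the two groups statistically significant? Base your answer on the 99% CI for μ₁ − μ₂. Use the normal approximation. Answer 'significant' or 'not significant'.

SE₁ = s₁/√n₁ = 50.8/√91 = 5.3253; SE₂ = 173.7/√122 = 15.7261.
Independent samples, unequal variances: SE_diff = √(SE₁² + SE₂²) = √(28.35882009 + 247.31022121) = 16.6033.
z* = 2.576, so margin of error = 2.576 × 16.6033 = 42.7701.
Difference in means = 239.8 − 407.5 = -167.7000.
-167.7000 ± 42.7701 → (-210.4701, -124.9299).
The interval (-210.4701, -124.9299) does not contain 0, so the difference is significant.

significant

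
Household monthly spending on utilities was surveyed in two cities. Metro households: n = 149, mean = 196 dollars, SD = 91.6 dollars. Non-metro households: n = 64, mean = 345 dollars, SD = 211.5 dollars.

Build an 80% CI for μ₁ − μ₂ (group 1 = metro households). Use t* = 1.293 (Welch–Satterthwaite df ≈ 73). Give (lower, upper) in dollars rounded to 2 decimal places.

(-184.53, -113.47)

SE₁ = s₁/√n₁ = 91.6/√149 = 7.5042; SE₂ = 211.5/√64 = 26.4375.
Independent samples, unequal variances: SE_diff = √(SE₁² + SE₂²) = √(56.31301764 + 698.94140625) = 27.4819.
t* = 1.293, so margin of error = 1.293 × 27.4819 = 35.5341.
Difference in means = 196 − 345 = -149.0000.
-149.0000 ± 35.5341 → (-184.53, -113.47).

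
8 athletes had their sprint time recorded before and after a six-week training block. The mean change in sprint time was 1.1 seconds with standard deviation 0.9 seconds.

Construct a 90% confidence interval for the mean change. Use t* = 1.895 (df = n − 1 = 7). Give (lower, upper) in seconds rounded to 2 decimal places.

(0.50, 1.70)

Paired design: SE = s_d/√n = 0.9/√8 = 0.3182.
t* = 1.895; margin of error = 1.895 × 0.3182 = 0.6030.
1.1 ± 0.6030 → (0.50, 1.70).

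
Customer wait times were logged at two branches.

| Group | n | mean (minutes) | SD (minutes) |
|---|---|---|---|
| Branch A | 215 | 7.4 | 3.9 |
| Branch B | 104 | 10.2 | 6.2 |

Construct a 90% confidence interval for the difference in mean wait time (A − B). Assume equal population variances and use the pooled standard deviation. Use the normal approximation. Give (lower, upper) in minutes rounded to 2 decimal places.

Pooled variance s_p² = [214·3.9² + 103·6.2²] / (215+104−2) = 22.7579, so s_p = 4.7705.
SE_diff = s_p·√(1/n₁ + 1/n₂) = 4.7705·√(1/215 + 1/104) = 0.5698.
z* = 1.645; margin = 1.645 × 0.5698 = 0.9373.
Difference = 7.4 − 10.2 = -2.8000.
-2.8000 ± 0.9373 → (-3.74, -1.86).

(-3.74, -1.86)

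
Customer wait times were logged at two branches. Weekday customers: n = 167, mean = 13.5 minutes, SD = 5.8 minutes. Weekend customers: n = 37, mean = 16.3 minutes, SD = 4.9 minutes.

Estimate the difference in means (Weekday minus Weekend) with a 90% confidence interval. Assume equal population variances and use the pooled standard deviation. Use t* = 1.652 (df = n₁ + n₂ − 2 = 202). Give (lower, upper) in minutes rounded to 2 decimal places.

s_p = √[((n₁−1)s₁² + (n₂−1)s₂²)/(n₁+n₂−2)] = √[(166·5.8² + 36·4.9²)/202] = 5.6501.
SE = 5.6501·√(1/167 + 1/37) = 1.0266.
With t* = 1.652, margin = 1.652 × 1.0266 = 1.6959.
x̄₁ − x̄₂ = 13.5 − 16.3 = -2.8000; interval -2.8000 ± 1.6959 = (-4.50, -1.10).

(-4.50, -1.10)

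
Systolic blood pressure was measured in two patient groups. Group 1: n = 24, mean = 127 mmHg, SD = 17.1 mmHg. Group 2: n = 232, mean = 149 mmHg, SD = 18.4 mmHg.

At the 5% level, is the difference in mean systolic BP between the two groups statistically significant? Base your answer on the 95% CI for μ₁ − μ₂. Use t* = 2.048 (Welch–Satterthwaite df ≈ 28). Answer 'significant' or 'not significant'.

SE₁ = s₁/√n₁ = 17.1/√24 = 3.4905; SE₂ = 18.4/√232 = 1.2080.
Independent samples, unequal variances: SE_diff = √(SE₁² + SE₂²) = √(12.18359025 + 1.459264) = 3.6936.
t* = 2.048, so margin of error = 2.048 × 3.6936 = 7.5645.
Difference in means = 127 − 149 = -22.0000.
-22.0000 ± 7.5645 → (-29.5645, -14.4355).
The interval (-29.5645, -14.4355) does not contain 0, so the difference is significant.

significant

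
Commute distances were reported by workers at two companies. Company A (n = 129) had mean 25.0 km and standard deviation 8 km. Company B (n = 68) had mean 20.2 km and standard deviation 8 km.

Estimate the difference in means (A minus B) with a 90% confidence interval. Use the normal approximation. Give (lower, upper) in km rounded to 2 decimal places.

(2.83, 6.77)

Standard errors of each mean: 8/√129 = 0.7044 and 8/√68 = 0.9701.
SE(x̄₁ − x̄₂) = √(0.7044² + 0.9701²) = 1.1989 for independent samples with unequal variances.
With z* = 1.645, the margin is 1.645 × 1.1989 = 1.9722.
x̄₁ − x̄₂ = 25.0 − 20.2 = 4.8000; the interval is 4.8000 ± 1.9722 = (2.83, 6.77).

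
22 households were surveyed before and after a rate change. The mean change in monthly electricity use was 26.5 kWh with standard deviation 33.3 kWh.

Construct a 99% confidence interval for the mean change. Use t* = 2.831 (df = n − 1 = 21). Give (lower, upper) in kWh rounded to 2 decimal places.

(6.40, 46.60)

This is a matched-pairs design, so SE = s_d/√n = 33.3/√22 = 7.0996.
Margin = 2.831 × 7.0996 = 20.0990; the interval is 26.5 ± 20.0990 = (6.40, 46.60).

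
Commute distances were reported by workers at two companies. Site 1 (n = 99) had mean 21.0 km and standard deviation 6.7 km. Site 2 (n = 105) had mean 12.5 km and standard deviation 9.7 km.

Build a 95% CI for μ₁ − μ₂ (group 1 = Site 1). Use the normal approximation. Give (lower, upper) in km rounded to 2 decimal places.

(6.22, 10.78)

Per-group SEs: s₁/√n₁ = 6.7/√99 = 0.6734, s₂/√n₂ = 9.7/√105 = 0.9466.
Unpooled SE of the difference: √(0.45346756 + 0.89605156) = 1.1617.
Margin of error = z* · SE = 1.960 × 1.1617 = 2.2769.
x̄₁ − x̄₂ = 21.0 − 12.5 = 8.5000.
CI: 8.5000 ± 2.2769 = (6.22, 10.78).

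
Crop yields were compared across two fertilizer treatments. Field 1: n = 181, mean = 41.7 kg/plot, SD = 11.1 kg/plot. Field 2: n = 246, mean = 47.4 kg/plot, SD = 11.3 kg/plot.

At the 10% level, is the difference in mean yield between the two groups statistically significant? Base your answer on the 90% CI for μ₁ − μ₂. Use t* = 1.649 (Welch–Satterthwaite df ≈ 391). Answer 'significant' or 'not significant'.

significant

SE₁ = s₁/√n₁ = 11.1/√181 = 0.8251; SE₂ = 11.3/√246 = 0.7205.
Independent samples, unequal variances: SE_diff = √(SE₁² + SE₂²) = √(0.68079001 + 0.51912025) = 1.0954.
t* = 1.649, so margin of error = 1.649 × 1.0954 = 1.8063.
Difference in means = 41.7 − 47.4 = -5.7000.
-5.7000 ± 1.8063 → (-7.5063, -3.8937).
The interval (-7.5063, -3.8937) does not contain 0, so the difference is significant.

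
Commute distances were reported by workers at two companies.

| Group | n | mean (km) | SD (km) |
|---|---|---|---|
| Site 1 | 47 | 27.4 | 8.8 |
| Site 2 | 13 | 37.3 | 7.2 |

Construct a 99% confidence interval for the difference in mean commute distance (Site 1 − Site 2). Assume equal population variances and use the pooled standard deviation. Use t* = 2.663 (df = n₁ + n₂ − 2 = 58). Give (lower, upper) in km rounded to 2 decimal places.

Pooled variance s_p² = [46·8.8² + 12·7.2²] / (47+13−2) = 72.1434, so s_p = 8.4937.
SE_diff = s_p·√(1/n₁ + 1/n₂) = 8.4937·√(1/47 + 1/13) = 2.6617.
t* = 2.663; margin = 2.663 × 2.6617 = 7.0881.
Difference = 27.4 − 37.3 = -9.9000.
-9.9000 ± 7.0881 → (-16.99, -2.81).

(-16.99, -2.81)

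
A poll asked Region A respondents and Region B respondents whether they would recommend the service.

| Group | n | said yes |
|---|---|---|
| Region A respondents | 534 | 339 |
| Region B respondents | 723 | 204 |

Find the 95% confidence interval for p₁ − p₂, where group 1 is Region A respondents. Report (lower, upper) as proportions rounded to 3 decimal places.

First, p̂₁ = 339/534 = 0.6348; p̂₂ = 204/723 = 0.2822.
The two standard errors are √(0.6348×0.3652/534) = 0.02084 and √(0.2822×0.7178/723) = 0.01674.
Because the samples are independent, SE_diff = √(0.02084² + 0.01674²) = 0.02673.
Using z* = 1.960 for 95%, ME = 1.960 × 0.02673 = 0.05239.
p̂₁ − p̂₂ = 0.3526; interval 0.3526 ± 0.05239 gives (0.300, 0.405).

(0.300, 0.405)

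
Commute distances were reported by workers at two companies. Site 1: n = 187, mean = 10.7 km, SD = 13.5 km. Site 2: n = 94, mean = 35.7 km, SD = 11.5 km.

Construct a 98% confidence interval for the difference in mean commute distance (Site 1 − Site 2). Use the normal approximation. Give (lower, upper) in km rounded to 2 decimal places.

(-28.59, -21.41)

SE₁ = s₁/√n₁ = 13.5/√187 = 0.9872; SE₂ = 11.5/√94 = 1.1861.
Independent samples, unequal variances: SE_diff = √(SE₁² + SE₂²) = √(0.97456384 + 1.40683321) = 1.5432.
z* = 2.326, so margin of error = 2.326 × 1.5432 = 3.5895.
Difference in means = 10.7 − 35.7 = -25.0000.
-25.0000 ± 3.5895 → (-28.59, -21.41).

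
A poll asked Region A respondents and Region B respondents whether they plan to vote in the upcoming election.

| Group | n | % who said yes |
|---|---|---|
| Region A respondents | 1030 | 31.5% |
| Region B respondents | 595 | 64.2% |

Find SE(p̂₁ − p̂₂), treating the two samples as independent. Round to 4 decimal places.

0.0244

SE₁ = √(p̂₁(1−p̂₁)/n₁) = √(0.3150·0.6850/1030) = 0.01447; SE₂ = √(0.6420·0.3580/595) = 0.01965.
Independent samples: SE of the difference = √(SE₁² + SE₂²) = √(0.0002093809 + 0.0003861225) = 0.02440.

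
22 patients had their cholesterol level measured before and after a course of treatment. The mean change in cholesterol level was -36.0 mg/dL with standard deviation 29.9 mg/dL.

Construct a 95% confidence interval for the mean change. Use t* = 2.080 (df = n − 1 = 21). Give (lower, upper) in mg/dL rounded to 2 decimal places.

(-49.26, -22.74)

Paired design: SE = s_d/√n = 29.9/√22 = 6.3747.
t* = 2.080; margin of error = 2.080 × 6.3747 = 13.2594.
-36.0 ± 13.2594 → (-49.26, -22.74).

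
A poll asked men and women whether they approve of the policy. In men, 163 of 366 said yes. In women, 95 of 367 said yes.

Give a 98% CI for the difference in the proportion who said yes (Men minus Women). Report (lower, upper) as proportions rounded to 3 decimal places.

(0.106, 0.267)

p̂₁ = 163/366 = 0.4454 and p̂₂ = 95/367 = 0.2589.
SE₁ = √(p̂₁(1−p̂₁)/n₁) = √(0.4454·0.5546/366) = 0.02598; SE₂ = √(0.2589·0.7411/367) = 0.02287.
Independent samples: SE of the difference = √(SE₁² + SE₂²) = √(0.0006749604 + 0.0005230369) = 0.03461.
z* for 98% confidence is 2.326, so the margin of error is 2.326 × 0.03461 = 0.08050.
Point estimate p̂₁ − p̂₂ = 0.4454 − 0.2589 = 0.1865.
0.1865 ± 0.08050 → (0.106, 0.267).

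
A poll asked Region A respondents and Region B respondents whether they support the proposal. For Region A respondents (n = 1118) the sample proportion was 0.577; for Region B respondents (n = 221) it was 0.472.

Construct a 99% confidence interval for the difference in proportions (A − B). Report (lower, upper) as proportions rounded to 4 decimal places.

(0.0105, 0.1995)

SE₁ = √(p̂₁(1−p̂₁)/n₁) = √(0.5770·0.4230/1118) = 0.01478; SE₂ = √(0.4720·0.5280/221) = 0.03358.
Independent samples: SE of the difference = √(SE₁² + SE₂²) = √(0.0002184484 + 0.0011276164) = 0.03669.
z* for 99% confidence is 2.576, so the margin of error is 2.576 × 0.03669 = 0.09451.
Point estimate p̂₁ − p̂₂ = 0.5770 − 0.4720 = 0.1050.
0.1050 ± 0.09451 → (0.0105, 0.1995).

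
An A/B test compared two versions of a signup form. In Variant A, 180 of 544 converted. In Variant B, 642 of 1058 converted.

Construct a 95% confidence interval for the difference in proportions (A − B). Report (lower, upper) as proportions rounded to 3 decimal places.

First, p̂₁ = 180/544 = 0.3309; p̂₂ = 642/1058 = 0.6068.
The two standard errors are √(0.3309×0.6691/544) = 0.02017 and √(0.6068×0.3932/1058) = 0.01502.
Because the samples are independent, SE_diff = √(0.02017² + 0.01502²) = 0.02515.
Using z* = 1.960 for 95%, ME = 1.960 × 0.02515 = 0.04929.
p̂₁ − p̂₂ = -0.2759; interval -0.2759 ± 0.04929 gives (-0.325, -0.227).

(-0.325, -0.227)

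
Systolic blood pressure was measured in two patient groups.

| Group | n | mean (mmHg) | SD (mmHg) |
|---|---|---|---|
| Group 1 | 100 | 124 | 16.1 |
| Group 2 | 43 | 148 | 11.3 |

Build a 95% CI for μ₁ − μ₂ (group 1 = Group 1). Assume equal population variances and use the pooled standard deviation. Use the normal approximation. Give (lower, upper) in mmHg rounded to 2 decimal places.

Pooled variance s_p² = [99·16.1² + 42·11.3²] / (100+43−2) = 220.0338, so s_p = 14.8335.
SE_diff = s_p·√(1/n₁ + 1/n₂) = 14.8335·√(1/100 + 1/43) = 2.7051.
z* = 1.960; margin = 1.960 × 2.7051 = 5.3020.
Difference = 124 − 148 = -24.0000.
-24.0000 ± 5.3020 → (-29.30, -18.70).

(-29.30, -18.70)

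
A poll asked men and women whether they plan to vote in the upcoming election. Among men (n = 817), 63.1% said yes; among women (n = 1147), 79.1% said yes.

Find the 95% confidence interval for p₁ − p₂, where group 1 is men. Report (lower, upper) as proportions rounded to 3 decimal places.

(-0.201, -0.119)

Each SE is √(p̂(1−p̂)/n): √(0.6310·0.3690/817) = 0.01688 and √(0.7910·0.2090/1147) = 0.01201.
SE(p̂₁ − p̂₂) = √(SE₁² + SE₂²) = √(0.0002849344 + 0.0001442401) = 0.02072, since the two samples are independent.
At 95% confidence z* = 1.960; margin = 1.960 × 0.02072 = 0.04061.
The difference is 0.6310 − 0.7910 = -0.1600, so the interval is -0.1600 ± 0.04061 = (-0.201, -0.119).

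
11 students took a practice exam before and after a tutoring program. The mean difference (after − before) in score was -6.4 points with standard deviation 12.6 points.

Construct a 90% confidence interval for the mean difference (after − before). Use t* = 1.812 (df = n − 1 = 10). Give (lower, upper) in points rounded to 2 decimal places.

This is a matched-pairs design, so SE = s_d/√n = 12.6/√11 = 3.7990.
Margin = 1.812 × 3.7990 = 6.8838; the interval is -6.4 ± 6.8838 = (-13.28, 0.48).

(-13.28, 0.48)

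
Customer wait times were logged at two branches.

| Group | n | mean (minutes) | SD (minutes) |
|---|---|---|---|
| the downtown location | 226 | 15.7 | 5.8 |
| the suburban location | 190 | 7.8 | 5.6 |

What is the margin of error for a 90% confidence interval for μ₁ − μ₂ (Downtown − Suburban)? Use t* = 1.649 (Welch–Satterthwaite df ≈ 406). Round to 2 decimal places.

0.92

SE₁ = s₁/√n₁ = 5.8/√226 = 0.3858; SE₂ = 5.6/√190 = 0.4063.
Independent samples, unequal variances: SE_diff = √(SE₁² + SE₂²) = √(0.14884164 + 0.16507969) = 0.5603.
t* = 1.649, so margin of error = 1.649 × 0.5603 = 0.9239.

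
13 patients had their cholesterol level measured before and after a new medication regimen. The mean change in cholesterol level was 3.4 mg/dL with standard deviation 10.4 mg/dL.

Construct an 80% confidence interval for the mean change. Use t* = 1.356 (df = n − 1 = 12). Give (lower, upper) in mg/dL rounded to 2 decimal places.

(-0.51, 7.31)

Paired design: SE = s_d/√n = 10.4/√13 = 2.8844.
t* = 1.356; margin of error = 1.356 × 2.8844 = 3.9112.
3.4 ± 3.9112 → (-0.51, 7.31).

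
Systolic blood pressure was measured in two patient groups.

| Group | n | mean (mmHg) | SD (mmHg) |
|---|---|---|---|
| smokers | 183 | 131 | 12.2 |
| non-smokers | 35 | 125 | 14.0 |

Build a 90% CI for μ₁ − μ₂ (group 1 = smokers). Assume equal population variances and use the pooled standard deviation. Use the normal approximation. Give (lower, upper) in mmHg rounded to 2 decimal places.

(2.21, 9.79)

s_p = √[((n₁−1)s₁² + (n₂−1)s₂²)/(n₁+n₂−2)] = √[(182·12.2² + 34·14.0²)/216] = 12.5005.
SE = 12.5005·√(1/183 + 1/35) = 2.3062.
With z* = 1.645, margin = 1.645 × 2.3062 = 3.7937.
x̄₁ − x̄₂ = 131 − 125 = 6.0000; interval 6.0000 ± 3.7937 = (2.21, 9.79).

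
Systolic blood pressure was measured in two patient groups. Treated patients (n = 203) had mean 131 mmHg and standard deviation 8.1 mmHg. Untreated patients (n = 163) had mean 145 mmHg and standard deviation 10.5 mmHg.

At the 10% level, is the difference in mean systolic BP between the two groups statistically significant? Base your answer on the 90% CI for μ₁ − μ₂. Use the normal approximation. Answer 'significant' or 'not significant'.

significant

SE₁ = s₁/√n₁ = 8.1/√203 = 0.5685; SE₂ = 10.5/√163 = 0.8224.
Independent samples, unequal variances: SE_diff = √(SE₁² + SE₂²) = √(0.32319225 + 0.67634176) = 0.9998.
z* = 1.645, so margin of error = 1.645 × 0.9998 = 1.6447.
Difference in means = 131 − 145 = -14.0000.
-14.0000 ± 1.6447 → (-15.6447, -12.3553).
The interval (-15.6447, -12.3553) does not contain 0, so the difference is significant.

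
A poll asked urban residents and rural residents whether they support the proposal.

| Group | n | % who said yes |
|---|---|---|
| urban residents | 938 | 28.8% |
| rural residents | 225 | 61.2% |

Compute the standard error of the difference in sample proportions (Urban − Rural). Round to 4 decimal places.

Each SE is √(p̂(1−p̂)/n): √(0.2880·0.7120/938) = 0.01479 and √(0.6120·0.3880/225) = 0.03249.
SE(p̂₁ − p̂₂) = √(SE₁² + SE₂²) = √(0.0002187441 + 0.0010556001) = 0.03570, since the two samples are independent.

0.0357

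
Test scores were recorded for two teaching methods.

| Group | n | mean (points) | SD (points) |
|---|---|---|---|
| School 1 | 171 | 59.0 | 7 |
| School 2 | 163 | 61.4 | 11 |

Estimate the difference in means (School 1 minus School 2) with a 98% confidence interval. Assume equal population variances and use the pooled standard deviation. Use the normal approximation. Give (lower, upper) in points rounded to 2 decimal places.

(-4.74, -0.06)

Pooled variance s_p² = [170·7² + 162·11²] / (171+163−2) = 84.1325, so s_p = 9.1724.
SE_diff = s_p·√(1/n₁ + 1/n₂) = 9.1724·√(1/171 + 1/163) = 1.0041.
z* = 2.326; margin = 2.326 × 1.0041 = 2.3355.
Difference = 59.0 − 61.4 = -2.4000.
-2.4000 ± 2.3355 → (-4.74, -0.06).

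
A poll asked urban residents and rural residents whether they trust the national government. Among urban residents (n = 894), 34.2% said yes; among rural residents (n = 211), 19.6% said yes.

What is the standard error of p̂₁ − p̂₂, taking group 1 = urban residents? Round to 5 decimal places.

The two standard errors are √(0.3420×0.6580/894) = 0.01587 and √(0.1960×0.8040/211) = 0.02733.
Because the samples are independent, SE_diff = √(0.01587² + 0.02733²) = 0.03160.

0.03160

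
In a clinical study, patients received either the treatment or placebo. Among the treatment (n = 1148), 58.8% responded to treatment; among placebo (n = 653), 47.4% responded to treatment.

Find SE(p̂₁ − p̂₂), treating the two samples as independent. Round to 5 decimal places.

0.02435

SE₁ = √(p̂₁(1−p̂₁)/n₁) = √(0.5880·0.4120/1148) = 0.01453; SE₂ = √(0.4740·0.5260/653) = 0.01954.
Independent samples: SE of the difference = √(SE₁² + SE₂²) = √(0.0002111209 + 0.0003818116) = 0.02435.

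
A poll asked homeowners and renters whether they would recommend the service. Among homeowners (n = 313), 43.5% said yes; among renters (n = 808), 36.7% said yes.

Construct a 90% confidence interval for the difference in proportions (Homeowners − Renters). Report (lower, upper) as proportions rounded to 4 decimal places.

SE₁ = √(p̂₁(1−p̂₁)/n₁) = √(0.4350·0.5650/313) = 0.02802; SE₂ = √(0.3670·0.6330/808) = 0.01696.
Independent samples: SE of the difference = √(SE₁² + SE₂²) = √(0.0007851204 + 0.0002876416) = 0.03275.
z* for 90% confidence is 1.645, so the margin of error is 1.645 × 0.03275 = 0.05387.
Point estimate p̂₁ − p̂₂ = 0.4350 − 0.3670 = 0.0680.
0.0680 ± 0.05387 → (0.0141, 0.1219).

(0.0141, 0.1219)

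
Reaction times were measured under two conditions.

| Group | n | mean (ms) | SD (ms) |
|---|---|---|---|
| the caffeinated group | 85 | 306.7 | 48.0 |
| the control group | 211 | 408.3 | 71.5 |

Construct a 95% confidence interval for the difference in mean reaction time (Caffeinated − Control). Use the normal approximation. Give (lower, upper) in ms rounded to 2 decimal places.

Per-group SEs: s₁/√n₁ = 48.0/√85 = 5.2063, s₂/√n₂ = 71.5/√211 = 4.9223.
Unpooled SE of the difference: √(27.10555969 + 24.22903729) = 7.1648.
Margin of error = z* · SE = 1.960 × 7.1648 = 14.0430.
x̄₁ − x̄₂ = 306.7 − 408.3 = -101.6000.
CI: -101.6000 ± 14.0430 = (-115.64, -87.56).

(-115.64, -87.56)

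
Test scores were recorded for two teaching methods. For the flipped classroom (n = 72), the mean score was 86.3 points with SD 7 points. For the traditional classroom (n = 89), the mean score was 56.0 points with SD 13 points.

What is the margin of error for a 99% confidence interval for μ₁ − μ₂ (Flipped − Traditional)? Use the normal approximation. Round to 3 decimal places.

4.137

Per-group SEs: s₁/√n₁ = 7/√72 = 0.8250, s₂/√n₂ = 13/√89 = 1.3780.
Unpooled SE of the difference: √(0.680625 + 1.898884) = 1.6061.
Margin of error = z* · SE = 2.576 × 1.6061 = 4.1373.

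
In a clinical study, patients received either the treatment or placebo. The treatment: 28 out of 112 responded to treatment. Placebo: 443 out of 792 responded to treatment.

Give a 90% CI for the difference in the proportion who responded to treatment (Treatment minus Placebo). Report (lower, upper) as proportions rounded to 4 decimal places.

First, p̂₁ = 28/112 = 0.2500; p̂₂ = 443/792 = 0.5593.
The two standard errors are √(0.2500×0.7500/112) = 0.04092 and √(0.5593×0.4407/792) = 0.01764.
Because the samples are independent, SE_diff = √(0.04092² + 0.01764²) = 0.04456.
Using z* = 1.645 for 90%, ME = 1.645 × 0.04456 = 0.07330.
p̂₁ − p̂₂ = -0.3093; interval -0.3093 ± 0.07330 gives (-0.3826, -0.2360).

(-0.3826, -0.2360)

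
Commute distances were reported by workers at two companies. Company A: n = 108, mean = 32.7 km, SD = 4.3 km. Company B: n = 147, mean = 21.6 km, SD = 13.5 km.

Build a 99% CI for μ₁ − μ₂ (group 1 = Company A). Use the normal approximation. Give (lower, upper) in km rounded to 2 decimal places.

(8.04, 14.16)

SE₁ = s₁/√n₁ = 4.3/√108 = 0.4138; SE₂ = 13.5/√147 = 1.1135.
Independent samples, unequal variances: SE_diff = √(SE₁² + SE₂²) = √(0.17123044 + 1.23988225) = 1.1879.
z* = 2.576, so margin of error = 2.576 × 1.1879 = 3.0600.
Difference in means = 32.7 − 21.6 = 11.1000.
11.1000 ± 3.0600 → (8.04, 14.16).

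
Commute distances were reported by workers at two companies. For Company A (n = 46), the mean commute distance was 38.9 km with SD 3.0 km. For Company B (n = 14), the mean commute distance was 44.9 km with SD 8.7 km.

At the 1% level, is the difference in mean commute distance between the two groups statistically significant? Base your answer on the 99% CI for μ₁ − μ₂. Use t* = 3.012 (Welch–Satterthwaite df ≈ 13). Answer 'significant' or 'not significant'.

not significant

Per-group SEs: s₁/√n₁ = 3.0/√46 = 0.4423, s₂/√n₂ = 8.7/√14 = 2.3252.
Unpooled SE of the difference: √(0.19562929 + 5.40655504) = 2.3669.
Margin of error = t* · SE = 3.012 × 2.3669 = 7.1291.
x̄₁ − x̄₂ = 38.9 − 44.9 = -6.0000.
CI: -6.0000 ± 7.1291 = (-13.1291, 1.1291).
The interval (-13.1291, 1.1291) contains 0, so the difference is not significant.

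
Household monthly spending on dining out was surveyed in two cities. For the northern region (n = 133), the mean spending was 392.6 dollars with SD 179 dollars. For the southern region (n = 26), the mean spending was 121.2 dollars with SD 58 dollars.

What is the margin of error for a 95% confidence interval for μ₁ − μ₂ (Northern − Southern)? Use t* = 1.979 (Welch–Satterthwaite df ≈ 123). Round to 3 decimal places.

Per-group SEs: s₁/√n₁ = 179/√133 = 15.5213, s₂/√n₂ = 58/√26 = 11.3747.
Unpooled SE of the difference: √(240.91075369 + 129.38380009) = 19.2430.
Margin of error = t* · SE = 1.979 × 19.2430 = 38.0819.

38.082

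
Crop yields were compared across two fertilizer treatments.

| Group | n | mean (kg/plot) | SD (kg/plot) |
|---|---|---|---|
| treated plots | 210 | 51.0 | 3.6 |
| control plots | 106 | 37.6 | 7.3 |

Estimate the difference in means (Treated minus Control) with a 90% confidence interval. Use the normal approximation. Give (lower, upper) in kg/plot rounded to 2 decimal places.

Per-group SEs: s₁/√n₁ = 3.6/√210 = 0.2484, s₂/√n₂ = 7.3/√106 = 0.7090.
Unpooled SE of the difference: √(0.06170256 + 0.502681) = 0.7513.
Margin of error = z* · SE = 1.645 × 0.7513 = 1.2359.
x̄₁ − x̄₂ = 51.0 − 37.6 = 13.4000.
CI: 13.4000 ± 1.2359 = (12.16, 14.64).

(12.16, 14.64)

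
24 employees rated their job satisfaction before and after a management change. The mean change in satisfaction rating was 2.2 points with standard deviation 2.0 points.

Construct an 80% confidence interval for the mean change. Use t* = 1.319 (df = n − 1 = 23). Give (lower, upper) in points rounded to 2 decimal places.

This is a matched-pairs design, so SE = s_d/√n = 2.0/√24 = 0.4082.
Margin = 1.319 × 0.4082 = 0.5384; the interval is 2.2 ± 0.5384 = (1.66, 2.74).

(1.66, 2.74)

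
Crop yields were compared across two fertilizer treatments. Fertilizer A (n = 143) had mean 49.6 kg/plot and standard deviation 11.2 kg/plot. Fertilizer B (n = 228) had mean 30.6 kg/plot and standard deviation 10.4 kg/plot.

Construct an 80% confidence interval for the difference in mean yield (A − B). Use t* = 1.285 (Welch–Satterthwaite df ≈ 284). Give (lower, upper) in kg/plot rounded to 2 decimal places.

(17.51, 20.49)

SE₁ = s₁/√n₁ = 11.2/√143 = 0.9366; SE₂ = 10.4/√228 = 0.6888.
Independent samples, unequal variances: SE_diff = √(SE₁² + SE₂²) = √(0.87721956 + 0.47444544) = 1.1626.
t* = 1.285, so margin of error = 1.285 × 1.1626 = 1.4939.
Difference in means = 49.6 − 30.6 = 19.0000.
19.0000 ± 1.4939 → (17.51, 20.49).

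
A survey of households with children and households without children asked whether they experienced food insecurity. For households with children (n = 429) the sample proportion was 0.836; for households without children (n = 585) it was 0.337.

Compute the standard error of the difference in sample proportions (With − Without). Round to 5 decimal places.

0.02649

Each SE is √(p̂(1−p̂)/n): √(0.8360·0.1640/429) = 0.01788 and √(0.3370·0.6630/585) = 0.01954.
SE(p̂₁ − p̂₂) = √(SE₁² + SE₂²) = √(0.0003196944 + 0.0003818116) = 0.02649, since the two samples are independent.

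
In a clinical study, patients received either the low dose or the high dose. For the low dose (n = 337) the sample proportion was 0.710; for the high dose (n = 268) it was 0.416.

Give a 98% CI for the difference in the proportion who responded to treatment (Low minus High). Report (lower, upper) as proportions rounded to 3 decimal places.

(0.203, 0.385)

Each SE is √(p̂(1−p̂)/n): √(0.7100·0.2900/337) = 0.02472 and √(0.4160·0.5840/268) = 0.03011.
SE(p̂₁ − p̂₂) = √(SE₁² + SE₂²) = √(0.0006110784 + 0.0009066121) = 0.03896, since the two samples are independent.
At 98% confidence z* = 2.326; margin = 2.326 × 0.03896 = 0.09062.
The difference is 0.7100 − 0.4160 = 0.2940, so the interval is 0.2940 ± 0.09062 = (0.203, 0.385).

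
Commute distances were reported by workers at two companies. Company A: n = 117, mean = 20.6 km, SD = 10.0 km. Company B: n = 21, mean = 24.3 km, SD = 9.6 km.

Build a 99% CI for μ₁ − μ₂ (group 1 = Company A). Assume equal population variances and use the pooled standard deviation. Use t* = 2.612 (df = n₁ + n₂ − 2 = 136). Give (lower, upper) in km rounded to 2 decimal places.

(-9.85, 2.45)

s_p = √[((n₁−1)s₁² + (n₂−1)s₂²)/(n₁+n₂−2)] = √[(116·10.0² + 20·9.6²)/136] = 9.9422.
SE = 9.9422·√(1/117 + 1/21) = 2.3562.
With t* = 2.612, margin = 2.612 × 2.3562 = 6.1544.
x̄₁ − x̄₂ = 20.6 − 24.3 = -3.7000; interval -3.7000 ± 6.1544 = (-9.85, 2.45).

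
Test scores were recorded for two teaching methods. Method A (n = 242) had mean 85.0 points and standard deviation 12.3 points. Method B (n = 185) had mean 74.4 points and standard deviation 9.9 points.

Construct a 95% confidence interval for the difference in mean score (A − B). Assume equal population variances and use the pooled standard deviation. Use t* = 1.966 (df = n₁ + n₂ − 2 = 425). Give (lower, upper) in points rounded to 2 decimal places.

Pooled variance s_p² = [241·12.3² + 184·9.9²] / (242+185−2) = 128.2229, so s_p = 11.3236.
SE_diff = s_p·√(1/n₁ + 1/n₂) = 11.3236·√(1/242 + 1/185) = 1.1059.
t* = 1.966; margin = 1.966 × 1.1059 = 2.1742.
Difference = 85.0 − 74.4 = 10.6000.
10.6000 ± 2.1742 → (8.43, 12.77).

(8.43, 12.77)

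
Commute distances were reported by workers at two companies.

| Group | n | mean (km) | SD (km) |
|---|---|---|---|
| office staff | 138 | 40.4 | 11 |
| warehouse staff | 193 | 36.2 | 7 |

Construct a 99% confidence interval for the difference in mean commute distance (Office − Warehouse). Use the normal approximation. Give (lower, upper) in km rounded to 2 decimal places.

SE₁ = s₁/√n₁ = 11/√138 = 0.9364; SE₂ = 7/√193 = 0.5039.
Independent samples, unequal variances: SE_diff = √(SE₁² + SE₂²) = √(0.87684496 + 0.25391521) = 1.0634.
z* = 2.576, so margin of error = 2.576 × 1.0634 = 2.7393.
Difference in means = 40.4 − 36.2 = 4.2000.
4.2000 ± 2.7393 → (1.46, 6.94).

(1.46, 6.94)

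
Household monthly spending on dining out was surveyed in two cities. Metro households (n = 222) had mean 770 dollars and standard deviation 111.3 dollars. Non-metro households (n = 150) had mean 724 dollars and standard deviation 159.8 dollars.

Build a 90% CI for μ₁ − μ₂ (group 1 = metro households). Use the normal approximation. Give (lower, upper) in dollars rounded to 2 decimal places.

(21.27, 70.73)

SE₁ = s₁/√n₁ = 111.3/√222 = 7.4700; SE₂ = 159.8/√150 = 13.0476.
Independent samples, unequal variances: SE_diff = √(SE₁² + SE₂²) = √(55.8009 + 170.23986576) = 15.0347.
z* = 1.645, so margin of error = 1.645 × 15.0347 = 24.7321.
Difference in means = 770 − 724 = 46.0000.
46.0000 ± 24.7321 → (21.27, 70.73).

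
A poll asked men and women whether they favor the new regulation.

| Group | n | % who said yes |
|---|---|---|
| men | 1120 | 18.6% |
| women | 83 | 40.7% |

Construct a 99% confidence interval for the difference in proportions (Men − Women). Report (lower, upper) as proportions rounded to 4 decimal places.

SE₁ = √(p̂₁(1−p̂₁)/n₁) = √(0.1860·0.8140/1120) = 0.01163; SE₂ = √(0.4070·0.5930/83) = 0.05392.
Independent samples: SE of the difference = √(SE₁² + SE₂²) = √(0.0001352569 + 0.0029073664) = 0.05516.
z* for 99% confidence is 2.576, so the margin of error is 2.576 × 0.05516 = 0.14209.
Point estimate p̂₁ − p̂₂ = 0.1860 − 0.4070 = -0.2210.
-0.2210 ± 0.14209 → (-0.3631, -0.0789).

(-0.3631, -0.0789)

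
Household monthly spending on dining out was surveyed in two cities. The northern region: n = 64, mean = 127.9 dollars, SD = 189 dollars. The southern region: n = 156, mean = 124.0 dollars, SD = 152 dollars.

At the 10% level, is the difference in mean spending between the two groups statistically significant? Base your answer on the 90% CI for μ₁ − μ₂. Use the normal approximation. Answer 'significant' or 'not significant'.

Per-group SEs: s₁/√n₁ = 189/√64 = 23.6250, s₂/√n₂ = 152/√156 = 12.1697.
Unpooled SE of the difference: √(558.140625 + 148.10159809) = 26.5752.
Margin of error = z* · SE = 1.645 × 26.5752 = 43.7162.
x̄₁ − x̄₂ = 127.9 − 124.0 = 3.9000.
CI: 3.9000 ± 43.7162 = (-39.8162, 47.6162).
The interval (-39.8162, 47.6162) contains 0, so the difference is not significant.

not significant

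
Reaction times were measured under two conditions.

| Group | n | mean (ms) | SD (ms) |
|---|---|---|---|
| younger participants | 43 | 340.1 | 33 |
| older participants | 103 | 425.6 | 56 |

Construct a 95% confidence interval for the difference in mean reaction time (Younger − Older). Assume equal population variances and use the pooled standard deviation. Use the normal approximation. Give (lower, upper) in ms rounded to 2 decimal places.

Pooled variance s_p² = [42·33² + 102·56²] / (43+103−2) = 2538.9583, so s_p = 50.3881.
SE_diff = s_p·√(1/n₁ + 1/n₂) = 50.3881·√(1/43 + 1/103) = 9.1485.
z* = 1.960; margin = 1.960 × 9.1485 = 17.9311.
Difference = 340.1 − 425.6 = -85.5000.
-85.5000 ± 17.9311 → (-103.43, -67.57).

(-103.43, -67.57)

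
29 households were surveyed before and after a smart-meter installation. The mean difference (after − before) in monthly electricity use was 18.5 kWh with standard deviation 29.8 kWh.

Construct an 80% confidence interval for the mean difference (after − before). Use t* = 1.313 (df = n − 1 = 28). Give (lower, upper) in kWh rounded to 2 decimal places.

(11.23, 25.77)

This is a matched-pairs design, so SE = s_d/√n = 29.8/√29 = 5.5337.
Margin = 1.313 × 5.5337 = 7.2657; the interval is 18.5 ± 7.2657 = (11.23, 25.77).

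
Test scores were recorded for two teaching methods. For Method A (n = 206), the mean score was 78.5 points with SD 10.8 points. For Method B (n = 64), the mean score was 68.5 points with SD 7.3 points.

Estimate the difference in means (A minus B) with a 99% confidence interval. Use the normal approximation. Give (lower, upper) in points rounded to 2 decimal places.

Standard errors of each mean: 10.8/√206 = 0.7525 and 7.3/√64 = 0.9125.
SE(x̄₁ − x̄₂) = √(0.7525² + 0.9125²) = 1.1828 for independent samples with unequal variances.
With z* = 2.576, the margin is 2.576 × 1.1828 = 3.0469.
x̄₁ − x̄₂ = 78.5 − 68.5 = 10.0000; the interval is 10.0000 ± 3.0469 = (6.95, 13.05).

(6.95, 13.05)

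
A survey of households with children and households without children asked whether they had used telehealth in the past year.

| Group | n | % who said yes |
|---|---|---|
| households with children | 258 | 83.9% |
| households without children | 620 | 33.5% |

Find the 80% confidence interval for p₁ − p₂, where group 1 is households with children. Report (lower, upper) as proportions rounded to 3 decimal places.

(0.466, 0.542)

The two standard errors are √(0.8390×0.1610/258) = 0.02288 and √(0.3350×0.6650/620) = 0.01896.
Because the samples are independent, SE_diff = √(0.02288² + 0.01896²) = 0.02971.
Using z* = 1.282 for 80%, ME = 1.282 × 0.02971 = 0.03809.
p̂₁ − p̂₂ = 0.5040; interval 0.5040 ± 0.03809 gives (0.466, 0.542).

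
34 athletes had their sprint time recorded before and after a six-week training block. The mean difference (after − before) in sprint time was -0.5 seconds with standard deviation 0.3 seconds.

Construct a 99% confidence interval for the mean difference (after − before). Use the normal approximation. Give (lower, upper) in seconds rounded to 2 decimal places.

Paired design: SE = s_d/√n = 0.3/√34 = 0.0514.
z* = 2.576; margin of error = 2.576 × 0.0514 = 0.1324.
-0.5 ± 0.1324 → (-0.63, -0.37).

(-0.63, -0.37)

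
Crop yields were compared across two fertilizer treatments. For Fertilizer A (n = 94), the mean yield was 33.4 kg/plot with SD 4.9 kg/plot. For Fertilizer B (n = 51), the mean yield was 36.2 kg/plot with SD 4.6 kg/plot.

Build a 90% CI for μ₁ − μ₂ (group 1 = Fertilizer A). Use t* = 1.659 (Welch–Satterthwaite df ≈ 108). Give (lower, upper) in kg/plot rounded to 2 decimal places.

(-4.16, -1.44)

SE₁ = s₁/√n₁ = 4.9/√94 = 0.5054; SE₂ = 4.6/√51 = 0.6441.
Independent samples, unequal variances: SE_diff = √(SE₁² + SE₂²) = √(0.25542916 + 0.41486481) = 0.8187.
t* = 1.659, so margin of error = 1.659 × 0.8187 = 1.3582.
Difference in means = 33.4 − 36.2 = -2.8000.
-2.8000 ± 1.3582 → (-4.16, -1.44).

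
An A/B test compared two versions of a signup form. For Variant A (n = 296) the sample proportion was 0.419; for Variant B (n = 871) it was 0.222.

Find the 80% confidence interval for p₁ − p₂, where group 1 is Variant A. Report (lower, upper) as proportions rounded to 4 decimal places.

(0.1560, 0.2380)

Each SE is √(p̂(1−p̂)/n): √(0.4190·0.5810/296) = 0.02868 and √(0.2220·0.7780/871) = 0.01408.
SE(p̂₁ − p̂₂) = √(SE₁² + SE₂²) = √(0.0008225424 + 0.0001982464) = 0.03195, since the two samples are independent.
At 80% confidence z* = 1.282; margin = 1.282 × 0.03195 = 0.04096.
The difference is 0.4190 − 0.2220 = 0.1970, so the interval is 0.1970 ± 0.04096 = (0.1560, 0.2380).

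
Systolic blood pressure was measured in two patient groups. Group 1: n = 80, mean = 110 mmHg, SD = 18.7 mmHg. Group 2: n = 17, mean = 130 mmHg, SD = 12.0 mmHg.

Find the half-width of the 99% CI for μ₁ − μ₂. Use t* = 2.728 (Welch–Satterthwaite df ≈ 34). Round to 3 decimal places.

SE₁ = s₁/√n₁ = 18.7/√80 = 2.0907; SE₂ = 12.0/√17 = 2.9104.
Independent samples, unequal variances: SE_diff = √(SE₁² + SE₂²) = √(4.37102649 + 8.47042816) = 3.5835.
t* = 2.728, so margin of error = 2.728 × 3.5835 = 9.7758.

9.776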